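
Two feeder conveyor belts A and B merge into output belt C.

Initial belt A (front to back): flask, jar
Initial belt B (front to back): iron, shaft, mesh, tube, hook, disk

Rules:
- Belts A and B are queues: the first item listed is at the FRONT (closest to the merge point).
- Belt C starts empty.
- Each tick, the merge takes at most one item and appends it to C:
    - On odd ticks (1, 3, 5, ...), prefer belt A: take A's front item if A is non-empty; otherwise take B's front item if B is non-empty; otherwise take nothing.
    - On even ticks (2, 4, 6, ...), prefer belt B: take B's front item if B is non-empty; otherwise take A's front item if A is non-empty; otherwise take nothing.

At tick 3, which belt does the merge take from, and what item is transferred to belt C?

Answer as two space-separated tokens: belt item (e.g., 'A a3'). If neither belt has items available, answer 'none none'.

Answer: A jar

Derivation:
Tick 1: prefer A, take flask from A; A=[jar] B=[iron,shaft,mesh,tube,hook,disk] C=[flask]
Tick 2: prefer B, take iron from B; A=[jar] B=[shaft,mesh,tube,hook,disk] C=[flask,iron]
Tick 3: prefer A, take jar from A; A=[-] B=[shaft,mesh,tube,hook,disk] C=[flask,iron,jar]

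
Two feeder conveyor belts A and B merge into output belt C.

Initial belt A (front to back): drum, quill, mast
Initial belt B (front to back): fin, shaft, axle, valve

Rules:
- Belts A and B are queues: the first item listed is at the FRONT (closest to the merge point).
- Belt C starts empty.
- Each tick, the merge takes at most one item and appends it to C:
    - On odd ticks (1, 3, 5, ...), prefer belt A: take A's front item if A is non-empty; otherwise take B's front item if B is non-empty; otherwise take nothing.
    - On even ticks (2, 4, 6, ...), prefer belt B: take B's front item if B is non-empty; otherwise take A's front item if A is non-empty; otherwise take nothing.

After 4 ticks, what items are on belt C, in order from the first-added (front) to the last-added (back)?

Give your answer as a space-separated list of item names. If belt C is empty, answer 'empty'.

Tick 1: prefer A, take drum from A; A=[quill,mast] B=[fin,shaft,axle,valve] C=[drum]
Tick 2: prefer B, take fin from B; A=[quill,mast] B=[shaft,axle,valve] C=[drum,fin]
Tick 3: prefer A, take quill from A; A=[mast] B=[shaft,axle,valve] C=[drum,fin,quill]
Tick 4: prefer B, take shaft from B; A=[mast] B=[axle,valve] C=[drum,fin,quill,shaft]

Answer: drum fin quill shaft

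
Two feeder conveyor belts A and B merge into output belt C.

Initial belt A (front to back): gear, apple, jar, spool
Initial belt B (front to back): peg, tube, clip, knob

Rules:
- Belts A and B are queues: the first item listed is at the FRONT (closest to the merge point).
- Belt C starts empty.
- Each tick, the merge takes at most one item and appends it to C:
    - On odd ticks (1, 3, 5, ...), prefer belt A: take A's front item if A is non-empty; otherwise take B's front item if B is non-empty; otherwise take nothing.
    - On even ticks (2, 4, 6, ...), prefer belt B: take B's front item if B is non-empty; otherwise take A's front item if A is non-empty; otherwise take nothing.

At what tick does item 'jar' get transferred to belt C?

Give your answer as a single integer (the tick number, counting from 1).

Tick 1: prefer A, take gear from A; A=[apple,jar,spool] B=[peg,tube,clip,knob] C=[gear]
Tick 2: prefer B, take peg from B; A=[apple,jar,spool] B=[tube,clip,knob] C=[gear,peg]
Tick 3: prefer A, take apple from A; A=[jar,spool] B=[tube,clip,knob] C=[gear,peg,apple]
Tick 4: prefer B, take tube from B; A=[jar,spool] B=[clip,knob] C=[gear,peg,apple,tube]
Tick 5: prefer A, take jar from A; A=[spool] B=[clip,knob] C=[gear,peg,apple,tube,jar]

Answer: 5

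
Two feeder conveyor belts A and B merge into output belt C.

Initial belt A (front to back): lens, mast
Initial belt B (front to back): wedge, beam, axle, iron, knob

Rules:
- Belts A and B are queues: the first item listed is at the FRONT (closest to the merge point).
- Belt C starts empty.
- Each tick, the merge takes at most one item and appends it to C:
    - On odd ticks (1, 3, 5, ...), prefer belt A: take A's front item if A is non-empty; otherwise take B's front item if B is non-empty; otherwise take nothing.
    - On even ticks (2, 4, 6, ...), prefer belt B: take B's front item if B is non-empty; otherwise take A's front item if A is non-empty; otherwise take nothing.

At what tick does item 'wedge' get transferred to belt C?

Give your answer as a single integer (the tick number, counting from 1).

Tick 1: prefer A, take lens from A; A=[mast] B=[wedge,beam,axle,iron,knob] C=[lens]
Tick 2: prefer B, take wedge from B; A=[mast] B=[beam,axle,iron,knob] C=[lens,wedge]

Answer: 2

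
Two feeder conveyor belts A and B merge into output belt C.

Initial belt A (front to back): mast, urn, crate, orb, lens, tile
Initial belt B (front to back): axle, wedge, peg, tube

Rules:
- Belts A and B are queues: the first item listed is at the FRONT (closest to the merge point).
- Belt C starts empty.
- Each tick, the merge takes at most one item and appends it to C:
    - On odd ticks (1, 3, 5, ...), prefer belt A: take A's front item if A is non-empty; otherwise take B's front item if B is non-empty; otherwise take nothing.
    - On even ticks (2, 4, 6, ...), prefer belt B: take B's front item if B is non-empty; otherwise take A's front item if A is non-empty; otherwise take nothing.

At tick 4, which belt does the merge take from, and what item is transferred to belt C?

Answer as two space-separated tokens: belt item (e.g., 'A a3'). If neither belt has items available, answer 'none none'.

Tick 1: prefer A, take mast from A; A=[urn,crate,orb,lens,tile] B=[axle,wedge,peg,tube] C=[mast]
Tick 2: prefer B, take axle from B; A=[urn,crate,orb,lens,tile] B=[wedge,peg,tube] C=[mast,axle]
Tick 3: prefer A, take urn from A; A=[crate,orb,lens,tile] B=[wedge,peg,tube] C=[mast,axle,urn]
Tick 4: prefer B, take wedge from B; A=[crate,orb,lens,tile] B=[peg,tube] C=[mast,axle,urn,wedge]

Answer: B wedge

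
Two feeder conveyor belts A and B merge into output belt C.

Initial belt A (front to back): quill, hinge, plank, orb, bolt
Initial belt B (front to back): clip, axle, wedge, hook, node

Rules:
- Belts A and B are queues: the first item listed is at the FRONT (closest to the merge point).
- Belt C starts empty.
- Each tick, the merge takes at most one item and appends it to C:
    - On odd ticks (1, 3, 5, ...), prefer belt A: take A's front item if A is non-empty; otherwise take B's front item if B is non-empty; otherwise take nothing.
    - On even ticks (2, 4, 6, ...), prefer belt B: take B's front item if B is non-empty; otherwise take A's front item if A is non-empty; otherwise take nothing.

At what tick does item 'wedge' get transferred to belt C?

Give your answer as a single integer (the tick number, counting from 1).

Answer: 6

Derivation:
Tick 1: prefer A, take quill from A; A=[hinge,plank,orb,bolt] B=[clip,axle,wedge,hook,node] C=[quill]
Tick 2: prefer B, take clip from B; A=[hinge,plank,orb,bolt] B=[axle,wedge,hook,node] C=[quill,clip]
Tick 3: prefer A, take hinge from A; A=[plank,orb,bolt] B=[axle,wedge,hook,node] C=[quill,clip,hinge]
Tick 4: prefer B, take axle from B; A=[plank,orb,bolt] B=[wedge,hook,node] C=[quill,clip,hinge,axle]
Tick 5: prefer A, take plank from A; A=[orb,bolt] B=[wedge,hook,node] C=[quill,clip,hinge,axle,plank]
Tick 6: prefer B, take wedge from B; A=[orb,bolt] B=[hook,node] C=[quill,clip,hinge,axle,plank,wedge]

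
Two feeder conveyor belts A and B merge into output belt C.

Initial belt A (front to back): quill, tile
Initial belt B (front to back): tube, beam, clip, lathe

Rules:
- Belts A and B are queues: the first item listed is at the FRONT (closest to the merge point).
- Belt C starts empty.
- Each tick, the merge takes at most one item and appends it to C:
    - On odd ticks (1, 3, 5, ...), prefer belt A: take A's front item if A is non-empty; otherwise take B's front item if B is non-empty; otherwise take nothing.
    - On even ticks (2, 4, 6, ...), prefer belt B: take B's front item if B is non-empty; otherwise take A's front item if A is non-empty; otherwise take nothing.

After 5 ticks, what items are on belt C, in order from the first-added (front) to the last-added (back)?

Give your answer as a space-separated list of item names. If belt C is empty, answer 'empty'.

Answer: quill tube tile beam clip

Derivation:
Tick 1: prefer A, take quill from A; A=[tile] B=[tube,beam,clip,lathe] C=[quill]
Tick 2: prefer B, take tube from B; A=[tile] B=[beam,clip,lathe] C=[quill,tube]
Tick 3: prefer A, take tile from A; A=[-] B=[beam,clip,lathe] C=[quill,tube,tile]
Tick 4: prefer B, take beam from B; A=[-] B=[clip,lathe] C=[quill,tube,tile,beam]
Tick 5: prefer A, take clip from B; A=[-] B=[lathe] C=[quill,tube,tile,beam,clip]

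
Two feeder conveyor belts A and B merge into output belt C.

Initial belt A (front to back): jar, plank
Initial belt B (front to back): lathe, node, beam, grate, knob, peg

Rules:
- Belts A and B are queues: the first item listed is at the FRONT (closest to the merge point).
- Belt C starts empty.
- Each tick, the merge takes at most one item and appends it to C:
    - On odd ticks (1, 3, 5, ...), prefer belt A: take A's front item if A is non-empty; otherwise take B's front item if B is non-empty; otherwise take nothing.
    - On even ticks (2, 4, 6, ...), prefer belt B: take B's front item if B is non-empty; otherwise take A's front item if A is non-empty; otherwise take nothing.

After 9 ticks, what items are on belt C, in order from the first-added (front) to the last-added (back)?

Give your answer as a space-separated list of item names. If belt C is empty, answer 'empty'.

Answer: jar lathe plank node beam grate knob peg

Derivation:
Tick 1: prefer A, take jar from A; A=[plank] B=[lathe,node,beam,grate,knob,peg] C=[jar]
Tick 2: prefer B, take lathe from B; A=[plank] B=[node,beam,grate,knob,peg] C=[jar,lathe]
Tick 3: prefer A, take plank from A; A=[-] B=[node,beam,grate,knob,peg] C=[jar,lathe,plank]
Tick 4: prefer B, take node from B; A=[-] B=[beam,grate,knob,peg] C=[jar,lathe,plank,node]
Tick 5: prefer A, take beam from B; A=[-] B=[grate,knob,peg] C=[jar,lathe,plank,node,beam]
Tick 6: prefer B, take grate from B; A=[-] B=[knob,peg] C=[jar,lathe,plank,node,beam,grate]
Tick 7: prefer A, take knob from B; A=[-] B=[peg] C=[jar,lathe,plank,node,beam,grate,knob]
Tick 8: prefer B, take peg from B; A=[-] B=[-] C=[jar,lathe,plank,node,beam,grate,knob,peg]
Tick 9: prefer A, both empty, nothing taken; A=[-] B=[-] C=[jar,lathe,plank,node,beam,grate,knob,peg]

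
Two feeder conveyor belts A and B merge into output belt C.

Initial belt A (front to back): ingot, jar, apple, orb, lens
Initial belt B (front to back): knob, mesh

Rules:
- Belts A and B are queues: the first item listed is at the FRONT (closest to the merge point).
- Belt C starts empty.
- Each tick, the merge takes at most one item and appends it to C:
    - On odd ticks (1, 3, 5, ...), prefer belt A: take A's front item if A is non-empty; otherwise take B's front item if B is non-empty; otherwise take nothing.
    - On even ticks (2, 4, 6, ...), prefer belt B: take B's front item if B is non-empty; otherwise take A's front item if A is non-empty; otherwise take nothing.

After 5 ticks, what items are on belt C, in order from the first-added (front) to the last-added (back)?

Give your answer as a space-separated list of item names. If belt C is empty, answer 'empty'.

Tick 1: prefer A, take ingot from A; A=[jar,apple,orb,lens] B=[knob,mesh] C=[ingot]
Tick 2: prefer B, take knob from B; A=[jar,apple,orb,lens] B=[mesh] C=[ingot,knob]
Tick 3: prefer A, take jar from A; A=[apple,orb,lens] B=[mesh] C=[ingot,knob,jar]
Tick 4: prefer B, take mesh from B; A=[apple,orb,lens] B=[-] C=[ingot,knob,jar,mesh]
Tick 5: prefer A, take apple from A; A=[orb,lens] B=[-] C=[ingot,knob,jar,mesh,apple]

Answer: ingot knob jar mesh apple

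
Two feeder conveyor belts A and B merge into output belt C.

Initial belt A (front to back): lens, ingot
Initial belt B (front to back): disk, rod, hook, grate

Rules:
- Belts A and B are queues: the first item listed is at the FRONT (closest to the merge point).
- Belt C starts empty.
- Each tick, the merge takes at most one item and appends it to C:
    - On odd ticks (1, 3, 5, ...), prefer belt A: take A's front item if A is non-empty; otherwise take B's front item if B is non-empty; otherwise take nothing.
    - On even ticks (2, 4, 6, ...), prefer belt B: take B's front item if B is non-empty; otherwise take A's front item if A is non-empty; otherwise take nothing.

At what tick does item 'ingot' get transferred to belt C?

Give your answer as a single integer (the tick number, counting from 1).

Answer: 3

Derivation:
Tick 1: prefer A, take lens from A; A=[ingot] B=[disk,rod,hook,grate] C=[lens]
Tick 2: prefer B, take disk from B; A=[ingot] B=[rod,hook,grate] C=[lens,disk]
Tick 3: prefer A, take ingot from A; A=[-] B=[rod,hook,grate] C=[lens,disk,ingot]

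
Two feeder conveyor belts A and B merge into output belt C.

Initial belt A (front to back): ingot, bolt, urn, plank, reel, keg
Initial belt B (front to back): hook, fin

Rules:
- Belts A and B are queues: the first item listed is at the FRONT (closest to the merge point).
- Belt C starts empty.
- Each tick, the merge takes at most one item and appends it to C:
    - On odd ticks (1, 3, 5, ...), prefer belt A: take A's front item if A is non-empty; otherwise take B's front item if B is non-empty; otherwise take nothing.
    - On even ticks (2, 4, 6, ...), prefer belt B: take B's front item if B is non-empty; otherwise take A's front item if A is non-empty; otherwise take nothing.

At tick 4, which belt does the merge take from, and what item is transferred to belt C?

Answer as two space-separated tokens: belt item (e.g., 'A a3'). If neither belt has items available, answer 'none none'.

Answer: B fin

Derivation:
Tick 1: prefer A, take ingot from A; A=[bolt,urn,plank,reel,keg] B=[hook,fin] C=[ingot]
Tick 2: prefer B, take hook from B; A=[bolt,urn,plank,reel,keg] B=[fin] C=[ingot,hook]
Tick 3: prefer A, take bolt from A; A=[urn,plank,reel,keg] B=[fin] C=[ingot,hook,bolt]
Tick 4: prefer B, take fin from B; A=[urn,plank,reel,keg] B=[-] C=[ingot,hook,bolt,fin]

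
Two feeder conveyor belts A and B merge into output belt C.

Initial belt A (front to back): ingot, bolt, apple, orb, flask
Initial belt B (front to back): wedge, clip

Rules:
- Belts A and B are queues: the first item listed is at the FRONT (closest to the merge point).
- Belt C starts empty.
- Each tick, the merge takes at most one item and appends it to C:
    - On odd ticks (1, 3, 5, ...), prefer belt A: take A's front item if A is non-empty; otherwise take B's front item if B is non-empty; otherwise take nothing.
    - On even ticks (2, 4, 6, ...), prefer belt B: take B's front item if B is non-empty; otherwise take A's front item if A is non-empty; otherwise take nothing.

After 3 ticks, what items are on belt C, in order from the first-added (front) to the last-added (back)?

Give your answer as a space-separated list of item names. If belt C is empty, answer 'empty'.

Answer: ingot wedge bolt

Derivation:
Tick 1: prefer A, take ingot from A; A=[bolt,apple,orb,flask] B=[wedge,clip] C=[ingot]
Tick 2: prefer B, take wedge from B; A=[bolt,apple,orb,flask] B=[clip] C=[ingot,wedge]
Tick 3: prefer A, take bolt from A; A=[apple,orb,flask] B=[clip] C=[ingot,wedge,bolt]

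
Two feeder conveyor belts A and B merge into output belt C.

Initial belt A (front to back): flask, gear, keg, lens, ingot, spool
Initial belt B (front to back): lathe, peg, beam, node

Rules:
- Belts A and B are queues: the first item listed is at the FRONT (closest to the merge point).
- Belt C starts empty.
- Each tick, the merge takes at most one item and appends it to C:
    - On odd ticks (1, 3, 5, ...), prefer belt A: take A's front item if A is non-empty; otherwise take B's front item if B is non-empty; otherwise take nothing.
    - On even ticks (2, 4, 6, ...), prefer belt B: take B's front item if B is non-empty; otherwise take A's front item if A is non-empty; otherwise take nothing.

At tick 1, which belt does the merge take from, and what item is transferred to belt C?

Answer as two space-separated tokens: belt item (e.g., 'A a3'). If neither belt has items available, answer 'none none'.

Answer: A flask

Derivation:
Tick 1: prefer A, take flask from A; A=[gear,keg,lens,ingot,spool] B=[lathe,peg,beam,node] C=[flask]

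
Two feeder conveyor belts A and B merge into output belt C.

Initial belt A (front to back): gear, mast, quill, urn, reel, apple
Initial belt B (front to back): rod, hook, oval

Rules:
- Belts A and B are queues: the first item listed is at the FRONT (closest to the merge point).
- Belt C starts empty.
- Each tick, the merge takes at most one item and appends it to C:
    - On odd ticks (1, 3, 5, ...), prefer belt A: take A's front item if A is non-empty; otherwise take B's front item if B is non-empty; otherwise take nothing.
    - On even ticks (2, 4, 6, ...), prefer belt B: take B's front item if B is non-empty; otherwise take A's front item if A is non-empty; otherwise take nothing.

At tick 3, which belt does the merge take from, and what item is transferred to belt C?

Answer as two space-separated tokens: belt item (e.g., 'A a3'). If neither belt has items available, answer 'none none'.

Answer: A mast

Derivation:
Tick 1: prefer A, take gear from A; A=[mast,quill,urn,reel,apple] B=[rod,hook,oval] C=[gear]
Tick 2: prefer B, take rod from B; A=[mast,quill,urn,reel,apple] B=[hook,oval] C=[gear,rod]
Tick 3: prefer A, take mast from A; A=[quill,urn,reel,apple] B=[hook,oval] C=[gear,rod,mast]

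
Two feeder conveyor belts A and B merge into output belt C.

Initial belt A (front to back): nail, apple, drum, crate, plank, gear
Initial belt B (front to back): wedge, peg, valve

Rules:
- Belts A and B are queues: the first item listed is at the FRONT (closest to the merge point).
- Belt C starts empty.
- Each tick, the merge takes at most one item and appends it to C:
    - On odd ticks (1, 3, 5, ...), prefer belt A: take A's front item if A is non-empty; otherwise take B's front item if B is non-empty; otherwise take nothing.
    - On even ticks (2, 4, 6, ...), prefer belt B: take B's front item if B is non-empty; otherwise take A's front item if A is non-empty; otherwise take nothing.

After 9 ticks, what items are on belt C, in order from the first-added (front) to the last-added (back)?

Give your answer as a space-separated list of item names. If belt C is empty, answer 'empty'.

Tick 1: prefer A, take nail from A; A=[apple,drum,crate,plank,gear] B=[wedge,peg,valve] C=[nail]
Tick 2: prefer B, take wedge from B; A=[apple,drum,crate,plank,gear] B=[peg,valve] C=[nail,wedge]
Tick 3: prefer A, take apple from A; A=[drum,crate,plank,gear] B=[peg,valve] C=[nail,wedge,apple]
Tick 4: prefer B, take peg from B; A=[drum,crate,plank,gear] B=[valve] C=[nail,wedge,apple,peg]
Tick 5: prefer A, take drum from A; A=[crate,plank,gear] B=[valve] C=[nail,wedge,apple,peg,drum]
Tick 6: prefer B, take valve from B; A=[crate,plank,gear] B=[-] C=[nail,wedge,apple,peg,drum,valve]
Tick 7: prefer A, take crate from A; A=[plank,gear] B=[-] C=[nail,wedge,apple,peg,drum,valve,crate]
Tick 8: prefer B, take plank from A; A=[gear] B=[-] C=[nail,wedge,apple,peg,drum,valve,crate,plank]
Tick 9: prefer A, take gear from A; A=[-] B=[-] C=[nail,wedge,apple,peg,drum,valve,crate,plank,gear]

Answer: nail wedge apple peg drum valve crate plank gear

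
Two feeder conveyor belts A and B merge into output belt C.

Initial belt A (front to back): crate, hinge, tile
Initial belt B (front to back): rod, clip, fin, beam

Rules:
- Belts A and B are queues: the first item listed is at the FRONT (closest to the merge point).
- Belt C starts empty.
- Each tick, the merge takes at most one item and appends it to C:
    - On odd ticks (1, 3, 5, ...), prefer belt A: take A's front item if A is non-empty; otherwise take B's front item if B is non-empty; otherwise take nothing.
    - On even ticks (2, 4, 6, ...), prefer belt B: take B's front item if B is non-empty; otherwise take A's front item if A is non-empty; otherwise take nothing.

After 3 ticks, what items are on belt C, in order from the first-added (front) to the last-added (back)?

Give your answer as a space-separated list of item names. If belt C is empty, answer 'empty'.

Answer: crate rod hinge

Derivation:
Tick 1: prefer A, take crate from A; A=[hinge,tile] B=[rod,clip,fin,beam] C=[crate]
Tick 2: prefer B, take rod from B; A=[hinge,tile] B=[clip,fin,beam] C=[crate,rod]
Tick 3: prefer A, take hinge from A; A=[tile] B=[clip,fin,beam] C=[crate,rod,hinge]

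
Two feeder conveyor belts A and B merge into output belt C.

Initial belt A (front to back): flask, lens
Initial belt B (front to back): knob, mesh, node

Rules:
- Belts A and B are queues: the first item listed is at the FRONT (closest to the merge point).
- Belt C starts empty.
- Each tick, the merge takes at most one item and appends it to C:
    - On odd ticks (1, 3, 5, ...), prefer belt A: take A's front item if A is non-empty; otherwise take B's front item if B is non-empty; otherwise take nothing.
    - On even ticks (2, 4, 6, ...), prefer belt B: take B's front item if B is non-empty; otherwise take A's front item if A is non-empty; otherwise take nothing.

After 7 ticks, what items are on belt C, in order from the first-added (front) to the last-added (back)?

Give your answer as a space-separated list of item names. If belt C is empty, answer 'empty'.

Answer: flask knob lens mesh node

Derivation:
Tick 1: prefer A, take flask from A; A=[lens] B=[knob,mesh,node] C=[flask]
Tick 2: prefer B, take knob from B; A=[lens] B=[mesh,node] C=[flask,knob]
Tick 3: prefer A, take lens from A; A=[-] B=[mesh,node] C=[flask,knob,lens]
Tick 4: prefer B, take mesh from B; A=[-] B=[node] C=[flask,knob,lens,mesh]
Tick 5: prefer A, take node from B; A=[-] B=[-] C=[flask,knob,lens,mesh,node]
Tick 6: prefer B, both empty, nothing taken; A=[-] B=[-] C=[flask,knob,lens,mesh,node]
Tick 7: prefer A, both empty, nothing taken; A=[-] B=[-] C=[flask,knob,lens,mesh,node]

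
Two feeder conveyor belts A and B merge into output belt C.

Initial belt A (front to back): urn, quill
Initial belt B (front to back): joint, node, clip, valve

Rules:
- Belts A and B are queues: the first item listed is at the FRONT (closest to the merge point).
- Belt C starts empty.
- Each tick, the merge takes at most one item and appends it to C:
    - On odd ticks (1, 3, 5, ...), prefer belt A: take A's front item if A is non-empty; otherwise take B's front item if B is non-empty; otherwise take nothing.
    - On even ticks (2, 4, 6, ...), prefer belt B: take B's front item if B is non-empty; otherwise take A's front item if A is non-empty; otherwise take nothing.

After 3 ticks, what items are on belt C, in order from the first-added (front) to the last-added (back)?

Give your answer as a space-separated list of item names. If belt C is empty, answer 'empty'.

Tick 1: prefer A, take urn from A; A=[quill] B=[joint,node,clip,valve] C=[urn]
Tick 2: prefer B, take joint from B; A=[quill] B=[node,clip,valve] C=[urn,joint]
Tick 3: prefer A, take quill from A; A=[-] B=[node,clip,valve] C=[urn,joint,quill]

Answer: urn joint quill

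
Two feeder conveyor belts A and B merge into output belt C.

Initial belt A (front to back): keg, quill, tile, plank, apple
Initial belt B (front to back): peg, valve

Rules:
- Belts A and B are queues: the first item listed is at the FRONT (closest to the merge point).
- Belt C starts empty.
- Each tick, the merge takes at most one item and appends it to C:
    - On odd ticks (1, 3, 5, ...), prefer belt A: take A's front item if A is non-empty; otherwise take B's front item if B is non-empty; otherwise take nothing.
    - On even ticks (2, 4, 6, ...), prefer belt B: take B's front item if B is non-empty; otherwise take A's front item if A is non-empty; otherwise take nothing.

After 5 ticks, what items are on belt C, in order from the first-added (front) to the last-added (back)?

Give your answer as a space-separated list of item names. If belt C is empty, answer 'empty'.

Tick 1: prefer A, take keg from A; A=[quill,tile,plank,apple] B=[peg,valve] C=[keg]
Tick 2: prefer B, take peg from B; A=[quill,tile,plank,apple] B=[valve] C=[keg,peg]
Tick 3: prefer A, take quill from A; A=[tile,plank,apple] B=[valve] C=[keg,peg,quill]
Tick 4: prefer B, take valve from B; A=[tile,plank,apple] B=[-] C=[keg,peg,quill,valve]
Tick 5: prefer A, take tile from A; A=[plank,apple] B=[-] C=[keg,peg,quill,valve,tile]

Answer: keg peg quill valve tile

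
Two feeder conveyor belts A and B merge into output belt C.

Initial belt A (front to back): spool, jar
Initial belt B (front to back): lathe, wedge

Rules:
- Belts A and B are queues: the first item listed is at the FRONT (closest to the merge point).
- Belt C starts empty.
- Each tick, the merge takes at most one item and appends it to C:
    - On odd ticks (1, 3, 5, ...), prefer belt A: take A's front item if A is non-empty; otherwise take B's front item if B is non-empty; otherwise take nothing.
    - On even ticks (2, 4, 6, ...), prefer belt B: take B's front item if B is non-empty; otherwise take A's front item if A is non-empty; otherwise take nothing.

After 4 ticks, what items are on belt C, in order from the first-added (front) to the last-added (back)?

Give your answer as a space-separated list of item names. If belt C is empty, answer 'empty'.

Answer: spool lathe jar wedge

Derivation:
Tick 1: prefer A, take spool from A; A=[jar] B=[lathe,wedge] C=[spool]
Tick 2: prefer B, take lathe from B; A=[jar] B=[wedge] C=[spool,lathe]
Tick 3: prefer A, take jar from A; A=[-] B=[wedge] C=[spool,lathe,jar]
Tick 4: prefer B, take wedge from B; A=[-] B=[-] C=[spool,lathe,jar,wedge]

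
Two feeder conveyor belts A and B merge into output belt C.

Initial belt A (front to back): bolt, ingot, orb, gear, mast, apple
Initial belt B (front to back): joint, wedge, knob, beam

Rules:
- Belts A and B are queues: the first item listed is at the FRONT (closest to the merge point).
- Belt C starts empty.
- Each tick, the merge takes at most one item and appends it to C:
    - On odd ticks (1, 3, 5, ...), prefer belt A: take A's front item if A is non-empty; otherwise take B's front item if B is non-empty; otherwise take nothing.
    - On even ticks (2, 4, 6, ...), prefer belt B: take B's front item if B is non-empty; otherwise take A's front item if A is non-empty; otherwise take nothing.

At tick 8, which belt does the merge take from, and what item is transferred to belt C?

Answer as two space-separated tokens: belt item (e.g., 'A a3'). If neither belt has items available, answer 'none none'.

Answer: B beam

Derivation:
Tick 1: prefer A, take bolt from A; A=[ingot,orb,gear,mast,apple] B=[joint,wedge,knob,beam] C=[bolt]
Tick 2: prefer B, take joint from B; A=[ingot,orb,gear,mast,apple] B=[wedge,knob,beam] C=[bolt,joint]
Tick 3: prefer A, take ingot from A; A=[orb,gear,mast,apple] B=[wedge,knob,beam] C=[bolt,joint,ingot]
Tick 4: prefer B, take wedge from B; A=[orb,gear,mast,apple] B=[knob,beam] C=[bolt,joint,ingot,wedge]
Tick 5: prefer A, take orb from A; A=[gear,mast,apple] B=[knob,beam] C=[bolt,joint,ingot,wedge,orb]
Tick 6: prefer B, take knob from B; A=[gear,mast,apple] B=[beam] C=[bolt,joint,ingot,wedge,orb,knob]
Tick 7: prefer A, take gear from A; A=[mast,apple] B=[beam] C=[bolt,joint,ingot,wedge,orb,knob,gear]
Tick 8: prefer B, take beam from B; A=[mast,apple] B=[-] C=[bolt,joint,ingot,wedge,orb,knob,gear,beam]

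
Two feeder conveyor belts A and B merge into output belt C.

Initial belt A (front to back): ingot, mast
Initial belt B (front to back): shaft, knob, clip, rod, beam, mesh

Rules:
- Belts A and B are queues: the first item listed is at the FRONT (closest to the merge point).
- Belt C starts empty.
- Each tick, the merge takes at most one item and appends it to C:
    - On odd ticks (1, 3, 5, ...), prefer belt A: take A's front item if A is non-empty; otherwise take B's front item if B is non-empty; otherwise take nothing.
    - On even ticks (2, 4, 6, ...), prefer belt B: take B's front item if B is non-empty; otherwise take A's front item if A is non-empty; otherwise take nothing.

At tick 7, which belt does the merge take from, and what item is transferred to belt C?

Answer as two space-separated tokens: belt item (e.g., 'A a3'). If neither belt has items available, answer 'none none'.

Answer: B beam

Derivation:
Tick 1: prefer A, take ingot from A; A=[mast] B=[shaft,knob,clip,rod,beam,mesh] C=[ingot]
Tick 2: prefer B, take shaft from B; A=[mast] B=[knob,clip,rod,beam,mesh] C=[ingot,shaft]
Tick 3: prefer A, take mast from A; A=[-] B=[knob,clip,rod,beam,mesh] C=[ingot,shaft,mast]
Tick 4: prefer B, take knob from B; A=[-] B=[clip,rod,beam,mesh] C=[ingot,shaft,mast,knob]
Tick 5: prefer A, take clip from B; A=[-] B=[rod,beam,mesh] C=[ingot,shaft,mast,knob,clip]
Tick 6: prefer B, take rod from B; A=[-] B=[beam,mesh] C=[ingot,shaft,mast,knob,clip,rod]
Tick 7: prefer A, take beam from B; A=[-] B=[mesh] C=[ingot,shaft,mast,knob,clip,rod,beam]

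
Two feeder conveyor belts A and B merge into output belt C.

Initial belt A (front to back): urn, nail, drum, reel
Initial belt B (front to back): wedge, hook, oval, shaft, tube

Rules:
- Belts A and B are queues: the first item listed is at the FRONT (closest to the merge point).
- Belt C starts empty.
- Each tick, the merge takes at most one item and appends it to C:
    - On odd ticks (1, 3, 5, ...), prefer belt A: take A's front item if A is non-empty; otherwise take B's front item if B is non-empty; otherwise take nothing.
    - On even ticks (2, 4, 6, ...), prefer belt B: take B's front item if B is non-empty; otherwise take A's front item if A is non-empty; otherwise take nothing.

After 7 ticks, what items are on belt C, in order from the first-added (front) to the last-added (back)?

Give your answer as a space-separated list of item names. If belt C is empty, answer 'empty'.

Answer: urn wedge nail hook drum oval reel

Derivation:
Tick 1: prefer A, take urn from A; A=[nail,drum,reel] B=[wedge,hook,oval,shaft,tube] C=[urn]
Tick 2: prefer B, take wedge from B; A=[nail,drum,reel] B=[hook,oval,shaft,tube] C=[urn,wedge]
Tick 3: prefer A, take nail from A; A=[drum,reel] B=[hook,oval,shaft,tube] C=[urn,wedge,nail]
Tick 4: prefer B, take hook from B; A=[drum,reel] B=[oval,shaft,tube] C=[urn,wedge,nail,hook]
Tick 5: prefer A, take drum from A; A=[reel] B=[oval,shaft,tube] C=[urn,wedge,nail,hook,drum]
Tick 6: prefer B, take oval from B; A=[reel] B=[shaft,tube] C=[urn,wedge,nail,hook,drum,oval]
Tick 7: prefer A, take reel from A; A=[-] B=[shaft,tube] C=[urn,wedge,nail,hook,drum,oval,reel]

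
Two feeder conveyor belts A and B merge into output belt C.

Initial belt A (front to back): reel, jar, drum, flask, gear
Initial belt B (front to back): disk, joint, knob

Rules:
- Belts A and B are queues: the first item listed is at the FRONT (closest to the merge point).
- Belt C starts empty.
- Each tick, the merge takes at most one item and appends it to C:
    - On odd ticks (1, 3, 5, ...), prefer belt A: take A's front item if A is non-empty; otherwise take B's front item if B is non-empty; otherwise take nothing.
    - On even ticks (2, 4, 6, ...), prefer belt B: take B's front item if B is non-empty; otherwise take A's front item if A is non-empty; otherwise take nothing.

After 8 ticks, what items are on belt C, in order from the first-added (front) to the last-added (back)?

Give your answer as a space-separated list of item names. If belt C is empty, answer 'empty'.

Answer: reel disk jar joint drum knob flask gear

Derivation:
Tick 1: prefer A, take reel from A; A=[jar,drum,flask,gear] B=[disk,joint,knob] C=[reel]
Tick 2: prefer B, take disk from B; A=[jar,drum,flask,gear] B=[joint,knob] C=[reel,disk]
Tick 3: prefer A, take jar from A; A=[drum,flask,gear] B=[joint,knob] C=[reel,disk,jar]
Tick 4: prefer B, take joint from B; A=[drum,flask,gear] B=[knob] C=[reel,disk,jar,joint]
Tick 5: prefer A, take drum from A; A=[flask,gear] B=[knob] C=[reel,disk,jar,joint,drum]
Tick 6: prefer B, take knob from B; A=[flask,gear] B=[-] C=[reel,disk,jar,joint,drum,knob]
Tick 7: prefer A, take flask from A; A=[gear] B=[-] C=[reel,disk,jar,joint,drum,knob,flask]
Tick 8: prefer B, take gear from A; A=[-] B=[-] C=[reel,disk,jar,joint,drum,knob,flask,gear]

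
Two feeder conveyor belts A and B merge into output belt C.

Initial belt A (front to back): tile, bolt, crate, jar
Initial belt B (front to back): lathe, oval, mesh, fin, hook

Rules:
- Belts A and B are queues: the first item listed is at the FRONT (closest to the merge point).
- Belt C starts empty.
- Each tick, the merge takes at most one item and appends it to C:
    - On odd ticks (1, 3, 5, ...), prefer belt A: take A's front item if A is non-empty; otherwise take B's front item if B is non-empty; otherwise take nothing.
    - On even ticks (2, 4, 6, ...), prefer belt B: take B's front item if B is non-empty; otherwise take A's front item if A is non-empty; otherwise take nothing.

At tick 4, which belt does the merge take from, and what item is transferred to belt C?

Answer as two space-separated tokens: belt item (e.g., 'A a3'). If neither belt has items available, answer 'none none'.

Answer: B oval

Derivation:
Tick 1: prefer A, take tile from A; A=[bolt,crate,jar] B=[lathe,oval,mesh,fin,hook] C=[tile]
Tick 2: prefer B, take lathe from B; A=[bolt,crate,jar] B=[oval,mesh,fin,hook] C=[tile,lathe]
Tick 3: prefer A, take bolt from A; A=[crate,jar] B=[oval,mesh,fin,hook] C=[tile,lathe,bolt]
Tick 4: prefer B, take oval from B; A=[crate,jar] B=[mesh,fin,hook] C=[tile,lathe,bolt,oval]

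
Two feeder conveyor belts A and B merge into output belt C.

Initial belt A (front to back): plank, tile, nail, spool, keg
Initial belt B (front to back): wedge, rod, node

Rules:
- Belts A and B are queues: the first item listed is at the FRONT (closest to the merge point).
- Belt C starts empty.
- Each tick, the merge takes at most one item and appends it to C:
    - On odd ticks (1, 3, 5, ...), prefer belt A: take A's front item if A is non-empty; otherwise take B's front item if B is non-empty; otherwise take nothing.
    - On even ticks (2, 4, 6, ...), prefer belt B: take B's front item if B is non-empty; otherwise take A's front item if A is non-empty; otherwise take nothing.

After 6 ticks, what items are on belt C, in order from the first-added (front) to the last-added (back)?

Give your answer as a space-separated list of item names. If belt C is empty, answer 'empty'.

Answer: plank wedge tile rod nail node

Derivation:
Tick 1: prefer A, take plank from A; A=[tile,nail,spool,keg] B=[wedge,rod,node] C=[plank]
Tick 2: prefer B, take wedge from B; A=[tile,nail,spool,keg] B=[rod,node] C=[plank,wedge]
Tick 3: prefer A, take tile from A; A=[nail,spool,keg] B=[rod,node] C=[plank,wedge,tile]
Tick 4: prefer B, take rod from B; A=[nail,spool,keg] B=[node] C=[plank,wedge,tile,rod]
Tick 5: prefer A, take nail from A; A=[spool,keg] B=[node] C=[plank,wedge,tile,rod,nail]
Tick 6: prefer B, take node from B; A=[spool,keg] B=[-] C=[plank,wedge,tile,rod,nail,node]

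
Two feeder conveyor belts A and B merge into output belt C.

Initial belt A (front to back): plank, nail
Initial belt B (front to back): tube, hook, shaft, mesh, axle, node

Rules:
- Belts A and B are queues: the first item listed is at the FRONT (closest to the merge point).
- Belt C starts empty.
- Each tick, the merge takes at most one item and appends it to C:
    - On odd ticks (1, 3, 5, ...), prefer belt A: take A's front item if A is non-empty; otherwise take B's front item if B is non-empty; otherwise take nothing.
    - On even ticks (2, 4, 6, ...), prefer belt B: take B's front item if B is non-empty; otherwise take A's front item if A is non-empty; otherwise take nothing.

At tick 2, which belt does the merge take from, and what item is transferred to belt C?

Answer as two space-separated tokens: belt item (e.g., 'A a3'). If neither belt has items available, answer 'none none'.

Answer: B tube

Derivation:
Tick 1: prefer A, take plank from A; A=[nail] B=[tube,hook,shaft,mesh,axle,node] C=[plank]
Tick 2: prefer B, take tube from B; A=[nail] B=[hook,shaft,mesh,axle,node] C=[plank,tube]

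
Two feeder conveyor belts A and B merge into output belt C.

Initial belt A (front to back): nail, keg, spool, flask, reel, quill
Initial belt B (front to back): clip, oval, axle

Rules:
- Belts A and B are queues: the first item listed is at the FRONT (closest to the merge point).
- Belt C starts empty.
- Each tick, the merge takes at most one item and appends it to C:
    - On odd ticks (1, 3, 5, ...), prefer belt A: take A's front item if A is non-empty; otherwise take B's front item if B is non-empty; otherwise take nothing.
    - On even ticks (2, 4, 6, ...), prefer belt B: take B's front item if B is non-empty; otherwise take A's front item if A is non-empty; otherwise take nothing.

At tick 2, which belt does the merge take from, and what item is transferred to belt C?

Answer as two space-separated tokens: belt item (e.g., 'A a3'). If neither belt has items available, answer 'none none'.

Answer: B clip

Derivation:
Tick 1: prefer A, take nail from A; A=[keg,spool,flask,reel,quill] B=[clip,oval,axle] C=[nail]
Tick 2: prefer B, take clip from B; A=[keg,spool,flask,reel,quill] B=[oval,axle] C=[nail,clip]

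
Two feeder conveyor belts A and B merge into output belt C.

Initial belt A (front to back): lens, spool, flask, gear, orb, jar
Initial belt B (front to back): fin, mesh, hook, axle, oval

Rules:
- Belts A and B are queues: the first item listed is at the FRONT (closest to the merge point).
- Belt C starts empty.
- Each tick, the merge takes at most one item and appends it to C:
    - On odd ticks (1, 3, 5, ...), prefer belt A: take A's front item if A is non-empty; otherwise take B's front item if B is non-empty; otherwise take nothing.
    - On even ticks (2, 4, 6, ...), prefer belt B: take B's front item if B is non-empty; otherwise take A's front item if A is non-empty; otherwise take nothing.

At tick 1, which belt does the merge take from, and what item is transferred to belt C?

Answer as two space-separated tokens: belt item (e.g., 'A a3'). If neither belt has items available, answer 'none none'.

Tick 1: prefer A, take lens from A; A=[spool,flask,gear,orb,jar] B=[fin,mesh,hook,axle,oval] C=[lens]

Answer: A lens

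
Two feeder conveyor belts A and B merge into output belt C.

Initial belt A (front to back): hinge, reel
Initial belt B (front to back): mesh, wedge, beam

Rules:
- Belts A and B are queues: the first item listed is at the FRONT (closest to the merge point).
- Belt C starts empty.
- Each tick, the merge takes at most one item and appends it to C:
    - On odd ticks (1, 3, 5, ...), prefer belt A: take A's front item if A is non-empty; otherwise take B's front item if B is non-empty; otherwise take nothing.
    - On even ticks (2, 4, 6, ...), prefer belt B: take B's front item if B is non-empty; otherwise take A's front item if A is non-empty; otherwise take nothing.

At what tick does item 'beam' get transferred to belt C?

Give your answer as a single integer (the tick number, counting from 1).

Tick 1: prefer A, take hinge from A; A=[reel] B=[mesh,wedge,beam] C=[hinge]
Tick 2: prefer B, take mesh from B; A=[reel] B=[wedge,beam] C=[hinge,mesh]
Tick 3: prefer A, take reel from A; A=[-] B=[wedge,beam] C=[hinge,mesh,reel]
Tick 4: prefer B, take wedge from B; A=[-] B=[beam] C=[hinge,mesh,reel,wedge]
Tick 5: prefer A, take beam from B; A=[-] B=[-] C=[hinge,mesh,reel,wedge,beam]

Answer: 5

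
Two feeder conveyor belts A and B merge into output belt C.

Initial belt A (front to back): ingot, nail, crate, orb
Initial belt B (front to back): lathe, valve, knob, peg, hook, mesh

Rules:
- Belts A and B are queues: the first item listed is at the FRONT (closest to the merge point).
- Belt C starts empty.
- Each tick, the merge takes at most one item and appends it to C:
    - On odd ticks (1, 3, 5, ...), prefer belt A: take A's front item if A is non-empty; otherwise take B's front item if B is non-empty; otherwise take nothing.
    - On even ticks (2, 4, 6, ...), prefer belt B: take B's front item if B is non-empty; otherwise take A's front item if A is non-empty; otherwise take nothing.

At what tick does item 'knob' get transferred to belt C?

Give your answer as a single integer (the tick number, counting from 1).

Tick 1: prefer A, take ingot from A; A=[nail,crate,orb] B=[lathe,valve,knob,peg,hook,mesh] C=[ingot]
Tick 2: prefer B, take lathe from B; A=[nail,crate,orb] B=[valve,knob,peg,hook,mesh] C=[ingot,lathe]
Tick 3: prefer A, take nail from A; A=[crate,orb] B=[valve,knob,peg,hook,mesh] C=[ingot,lathe,nail]
Tick 4: prefer B, take valve from B; A=[crate,orb] B=[knob,peg,hook,mesh] C=[ingot,lathe,nail,valve]
Tick 5: prefer A, take crate from A; A=[orb] B=[knob,peg,hook,mesh] C=[ingot,lathe,nail,valve,crate]
Tick 6: prefer B, take knob from B; A=[orb] B=[peg,hook,mesh] C=[ingot,lathe,nail,valve,crate,knob]

Answer: 6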